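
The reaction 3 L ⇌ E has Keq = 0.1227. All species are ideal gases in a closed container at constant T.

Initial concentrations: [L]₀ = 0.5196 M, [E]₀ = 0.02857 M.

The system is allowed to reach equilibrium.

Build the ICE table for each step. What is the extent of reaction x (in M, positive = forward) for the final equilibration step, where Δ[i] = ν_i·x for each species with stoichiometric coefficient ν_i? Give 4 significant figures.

Q₀ = 0.2037 vs Keq = 0.1227 ⇒ Q>K, reverse
Step 1:
                  L         E
  init       0.5196   0.02857
  Δ         0.02594 -0.008648
  eq         0.5455   0.01992
  solve Keq expr → x = -0.008648; check Q = 0.1227

x = -0.008648 M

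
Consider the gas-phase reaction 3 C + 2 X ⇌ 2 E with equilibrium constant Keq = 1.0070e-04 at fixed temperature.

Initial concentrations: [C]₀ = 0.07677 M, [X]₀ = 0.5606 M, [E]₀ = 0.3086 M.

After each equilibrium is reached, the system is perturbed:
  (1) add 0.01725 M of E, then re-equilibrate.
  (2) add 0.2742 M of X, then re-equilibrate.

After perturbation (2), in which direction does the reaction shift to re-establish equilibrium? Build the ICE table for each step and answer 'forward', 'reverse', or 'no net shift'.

Direction: forward

Q₀ = 669.7 vs Keq = 1.0070e-04 ⇒ Q>K, reverse
Step 1:
                    C           X           E
  init        0.07677      0.5606      0.3086
  Δ            0.4578      0.3052     -0.3052
  eq           0.5346      0.8658    0.003396
  solve Keq expr → x = -0.1526; check Q = 1.0070e-04
Then add 0.01725 M of E.
Step 2:
                    C           X           E
  init         0.5346      0.8658     0.02065
  Δ            0.0254     0.01693    -0.01693
  eq             0.56      0.8827    0.003712
  solve Keq expr → x = -0.008467; check Q = 1.0070e-04
Then add 0.2742 M of X.
Step 3:
                    C           X           E
  init           0.56       1.157    0.003712
  Δ         -0.001689   -0.001126    0.001126
  eq           0.5583       1.156    0.004838
  solve Keq expr → x = 5.6315e-04; check Q = 1.0070e-04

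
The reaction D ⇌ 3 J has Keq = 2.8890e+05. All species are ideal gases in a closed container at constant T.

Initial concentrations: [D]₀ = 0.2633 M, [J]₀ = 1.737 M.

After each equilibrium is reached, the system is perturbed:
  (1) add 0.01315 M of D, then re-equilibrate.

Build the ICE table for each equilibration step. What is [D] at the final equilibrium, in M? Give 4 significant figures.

[D]_eq = 5.8494e-05 M

Q₀ = 19.9 vs Keq = 2.8890e+05 ⇒ Q<K, forward
Step 1:
                   D          J
  I           0.2633      1.737
  C          -0.2632     0.7897
  E       5.5838e-05      2.527
  solve Keq expr → x = 0.2632; check Q = 2.8890e+05
Then add 0.01315 M of D.
Step 2:
                   D          J
  I          0.01321      2.527
  C         -0.01315    0.03944
  E       5.8494e-05      2.566
  solve Keq expr → x = 0.01315; check Q = 2.8890e+05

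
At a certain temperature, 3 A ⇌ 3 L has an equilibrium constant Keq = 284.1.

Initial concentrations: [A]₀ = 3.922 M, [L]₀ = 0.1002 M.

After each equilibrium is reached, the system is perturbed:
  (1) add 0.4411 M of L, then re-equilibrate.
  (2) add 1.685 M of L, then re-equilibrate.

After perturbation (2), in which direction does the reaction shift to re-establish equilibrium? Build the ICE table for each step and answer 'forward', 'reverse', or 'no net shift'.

Q₀ = 1.6676e-05 vs Keq = 284.1 ⇒ Q<K, forward
Step 1:
                   A          L
  Initial      3.922     0.1002
  Change      -3.391      3.391
  Equil       0.5311      3.491
  solve Keq expr → x = 1.13; check Q = 284.1
Then add 0.4411 M of L.
Step 2:
                   A          L
  Initial     0.5311      3.932
  Change     0.05824   -0.05824
  Equil       0.5893      3.874
  solve Keq expr → x = -0.01941; check Q = 284.1
Then add 1.685 M of L.
Step 3:
                   A          L
  Initial     0.5893      5.559
  Change      0.2225    -0.2225
  Equil       0.8118      5.337
  solve Keq expr → x = -0.07416; check Q = 284.1

Direction: reverse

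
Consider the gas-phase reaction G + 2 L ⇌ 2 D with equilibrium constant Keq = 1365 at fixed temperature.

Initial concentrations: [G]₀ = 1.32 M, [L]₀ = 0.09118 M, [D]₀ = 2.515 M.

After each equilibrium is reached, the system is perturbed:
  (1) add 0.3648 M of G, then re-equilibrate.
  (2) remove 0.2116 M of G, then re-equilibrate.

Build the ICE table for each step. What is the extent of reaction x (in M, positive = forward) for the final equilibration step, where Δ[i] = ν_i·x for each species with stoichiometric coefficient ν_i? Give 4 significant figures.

Q₀ = 576.4 vs Keq = 1365 ⇒ Q<K, forward
Step 1:
                  G         L         D
  I            1.32   0.09118     2.515
  C        -0.01543  -0.03085   0.03085
  E           1.305   0.06033     2.546
  solve Keq expr → x = 0.01543; check Q = 1365
Then add 0.3648 M of G.
Step 2:
                  G         L         D
  I           1.669   0.06033     2.546
  C         -0.0034 -0.006801  0.006801
  E           1.666   0.05353     2.553
  solve Keq expr → x = 0.0034; check Q = 1365
Then remove 0.2116 M of G.
Step 3:
                  G         L         D
  I           1.454   0.05353     2.553
  C        0.001822  0.003644 -0.003644
  E           1.456   0.05717     2.549
  solve Keq expr → x = -0.001822; check Q = 1365

x = -0.001822 M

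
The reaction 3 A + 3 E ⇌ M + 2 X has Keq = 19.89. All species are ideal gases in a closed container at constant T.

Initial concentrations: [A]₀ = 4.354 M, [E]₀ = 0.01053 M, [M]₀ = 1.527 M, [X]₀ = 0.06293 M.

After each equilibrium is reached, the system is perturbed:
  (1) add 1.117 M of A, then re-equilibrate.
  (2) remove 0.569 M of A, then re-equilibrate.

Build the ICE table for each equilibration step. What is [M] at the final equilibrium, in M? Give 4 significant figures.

[M]_eq = 1.526 M

Q₀ = 62.75 vs Keq = 19.89 ⇒ Q>K, reverse
Step 1:
                    A           E           M           X
  init          4.354     0.01053       1.527     0.06293
  Δ          0.004409    0.004409    -0.00147   -0.002939
  eq            4.358     0.01494       1.526     0.05999
  solve Keq expr → x = -0.00147; check Q = 19.89
Then add 1.117 M of A.
Step 2:
                    A           E           M           X
  init          5.475     0.01494       1.526     0.05999
  Δ         -0.002794   -0.002794  9.3135e-04    0.001863
  eq            5.473     0.01215       1.526     0.06185
  solve Keq expr → x = 9.3135e-04; check Q = 19.89
Then remove 0.569 M of A.
Step 3:
                    A           E           M           X
  init          4.904     0.01215       1.526     0.06185
  Δ           0.00128     0.00128 -4.2653e-04 -8.5307e-04
  eq            4.905     0.01342       1.526       0.061
  solve Keq expr → x = -4.2653e-04; check Q = 19.89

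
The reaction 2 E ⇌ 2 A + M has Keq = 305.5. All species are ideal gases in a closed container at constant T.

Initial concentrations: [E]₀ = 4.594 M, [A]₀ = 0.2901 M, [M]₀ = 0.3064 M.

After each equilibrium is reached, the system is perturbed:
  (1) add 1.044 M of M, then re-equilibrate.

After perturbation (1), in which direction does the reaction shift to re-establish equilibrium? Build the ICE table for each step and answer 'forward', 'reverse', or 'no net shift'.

Q₀ = 0.001222 vs Keq = 305.5 ⇒ Q<K, forward
Step 1:
                    E           A           M
  init          4.594      0.2901      0.3064
  Δ            -4.196       4.196       2.098
  eq            0.398       4.486       2.404
  solve Keq expr → x = 2.098; check Q = 305.5
Then add 1.044 M of M.
Step 2:
                    E           A           M
  init          0.398       4.486       3.448
  Δ           0.06896    -0.06896    -0.03448
  eq           0.4669       4.417       3.414
  solve Keq expr → x = -0.03448; check Q = 305.5

Direction: reverse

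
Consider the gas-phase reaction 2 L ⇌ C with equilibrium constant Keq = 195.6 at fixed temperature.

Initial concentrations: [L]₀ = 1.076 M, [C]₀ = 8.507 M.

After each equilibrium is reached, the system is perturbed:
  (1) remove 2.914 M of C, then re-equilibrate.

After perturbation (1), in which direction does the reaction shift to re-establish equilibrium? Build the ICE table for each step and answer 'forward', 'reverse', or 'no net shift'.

Q₀ = 7.348 vs Keq = 195.6 ⇒ Q<K, forward
Step 1:
                    L           C
  I             1.076       8.507
  C           -0.8622      0.4311
  E            0.2138       8.938
  solve Keq expr → x = 0.4311; check Q = 195.6
Then remove 2.914 M of C.
Step 2:
                    L           C
  I            0.2138       6.024
  C            -0.038       0.019
  E            0.1758       6.043
  solve Keq expr → x = 0.019; check Q = 195.6

Direction: forward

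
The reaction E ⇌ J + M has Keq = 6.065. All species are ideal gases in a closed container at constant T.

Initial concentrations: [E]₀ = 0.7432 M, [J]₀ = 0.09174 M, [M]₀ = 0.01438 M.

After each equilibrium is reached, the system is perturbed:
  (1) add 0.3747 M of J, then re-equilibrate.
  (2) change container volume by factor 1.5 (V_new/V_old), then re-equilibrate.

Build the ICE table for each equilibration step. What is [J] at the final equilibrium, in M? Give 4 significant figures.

Q₀ = 0.001775 vs Keq = 6.065 ⇒ Q<K, forward
Step 1:
                    E           J           M
  Initial      0.7432     0.09174     0.01438
  Change      -0.6597      0.6597      0.6597
  Equil       0.08351      0.7514      0.6741
  solve Keq expr → x = 0.6597; check Q = 6.065
Then add 0.3747 M of J.
Step 2:
                    E           J           M
  Initial     0.08351       1.126      0.6741
  Change      0.03224    -0.03224    -0.03224
  Equil        0.1158       1.094      0.6418
  solve Keq expr → x = -0.03224; check Q = 6.065
Then change container volume by factor 1.5 (V_new/V_old).
Step 3:
                    E           J           M
  Initial     0.07717      0.7293      0.4279
  Change     -0.02154     0.02154     0.02154
  Equil       0.05563      0.7508      0.4494
  solve Keq expr → x = 0.02154; check Q = 6.065

[J]_eq = 0.7508 M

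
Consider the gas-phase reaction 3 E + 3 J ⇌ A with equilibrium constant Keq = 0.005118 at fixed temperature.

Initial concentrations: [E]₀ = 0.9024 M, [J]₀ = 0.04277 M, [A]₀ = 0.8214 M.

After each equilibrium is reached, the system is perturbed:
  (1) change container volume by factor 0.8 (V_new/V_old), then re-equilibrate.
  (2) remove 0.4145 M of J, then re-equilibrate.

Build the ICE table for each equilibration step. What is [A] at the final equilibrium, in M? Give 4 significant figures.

[A]_eq = 0.4174 M

Q₀ = 1.4287e+04 vs Keq = 0.005118 ⇒ Q>K, reverse
Step 1:
                  E         J         A
  Initial    0.9024   0.04277    0.8214
  Change       1.55      1.55   -0.5166
  Equil       2.452     1.593    0.3048
  solve Keq expr → x = -0.5166; check Q = 0.005118
Then change container volume by factor 0.8 (V_new/V_old).
Step 2:
                  E         J         A
  Initial     3.065     1.991     0.381
  Change    -0.3235   -0.3235    0.1078
  Equil       2.742     1.667    0.4888
  solve Keq expr → x = 0.1078; check Q = 0.005118
Then remove 0.4145 M of J.
Step 3:
                  E         J         A
  Initial     2.742     1.253    0.4888
  Change     0.2143    0.2143  -0.07144
  Equil       2.956     1.467    0.4174
  solve Keq expr → x = -0.07144; check Q = 0.005118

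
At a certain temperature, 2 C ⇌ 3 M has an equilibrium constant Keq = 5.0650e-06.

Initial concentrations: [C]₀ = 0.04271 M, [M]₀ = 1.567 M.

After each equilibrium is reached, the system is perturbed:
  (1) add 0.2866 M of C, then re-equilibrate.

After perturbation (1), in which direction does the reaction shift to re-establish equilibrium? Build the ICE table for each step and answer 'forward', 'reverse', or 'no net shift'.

Direction: forward

Q₀ = 2109 vs Keq = 5.0650e-06 ⇒ Q>K, reverse
Step 1:
                    C           M
  init        0.04271       1.567
  Δ             1.033      -1.549
  eq            1.075     0.01803
  solve Keq expr → x = -0.5163; check Q = 5.0650e-06
Then add 0.2866 M of C.
Step 2:
                    C           M
  init          1.362     0.01803
  Δ         -0.002036    0.003054
  eq             1.36     0.02108
  solve Keq expr → x = 0.001018; check Q = 5.0650e-06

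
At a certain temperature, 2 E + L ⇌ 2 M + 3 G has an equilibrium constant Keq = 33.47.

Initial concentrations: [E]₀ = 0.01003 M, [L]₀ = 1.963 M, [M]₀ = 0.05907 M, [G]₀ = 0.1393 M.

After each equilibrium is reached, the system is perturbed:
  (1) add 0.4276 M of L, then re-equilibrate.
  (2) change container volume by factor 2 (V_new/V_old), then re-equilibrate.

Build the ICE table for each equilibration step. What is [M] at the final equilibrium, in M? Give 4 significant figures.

[M]_eq = 0.03443 M

Q₀ = 0.04776 vs Keq = 33.47 ⇒ Q<K, forward
Step 1:
                   E          L          M          G
  Initial    0.01003      1.963    0.05907     0.1393
  Change    -0.00952   -0.00476    0.00952    0.01428
  Equil   5.0992e-04      1.958    0.06859     0.1536
  solve Keq expr → x = 0.00476; check Q = 33.47
Then add 0.4276 M of L.
Step 2:
                   E          L          M          G
  Initial 5.0992e-04      2.386    0.06859     0.1536
  Change  -4.7308e-05 -2.3654e-05 4.7308e-05 7.0962e-05
  Equil   4.6261e-04      2.386    0.06864     0.1537
  solve Keq expr → x = 2.3654e-05; check Q = 33.47
Then change container volume by factor 2 (V_new/V_old).
Step 3:
                   E          L          M          G
  Initial 2.3131e-04      1.193    0.03432    0.07683
  Change  -1.1487e-04 -5.7436e-05 1.1487e-04 1.7231e-04
  Equil   1.1643e-04      1.193    0.03443      0.077
  solve Keq expr → x = 5.7436e-05; check Q = 33.47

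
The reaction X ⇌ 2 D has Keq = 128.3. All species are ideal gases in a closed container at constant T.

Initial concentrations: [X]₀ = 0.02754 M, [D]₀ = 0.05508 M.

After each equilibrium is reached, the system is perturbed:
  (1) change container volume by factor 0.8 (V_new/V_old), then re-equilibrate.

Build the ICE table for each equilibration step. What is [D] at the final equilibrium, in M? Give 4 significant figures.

Q₀ = 0.1102 vs Keq = 128.3 ⇒ Q<K, forward
Step 1:
                  X         D
  I         0.02754   0.05508
  C        -0.02745   0.05489
  E       9.4261e-05      0.11
  solve Keq expr → x = 0.02745; check Q = 128.3
Then change container volume by factor 0.8 (V_new/V_old).
Step 2:
                  X         D
  I       1.1783e-04    0.1375
  C       2.9331e-05 -5.8662e-05
  E       1.4716e-04    0.1374
  solve Keq expr → x = -2.9331e-05; check Q = 128.3

[D]_eq = 0.1374 M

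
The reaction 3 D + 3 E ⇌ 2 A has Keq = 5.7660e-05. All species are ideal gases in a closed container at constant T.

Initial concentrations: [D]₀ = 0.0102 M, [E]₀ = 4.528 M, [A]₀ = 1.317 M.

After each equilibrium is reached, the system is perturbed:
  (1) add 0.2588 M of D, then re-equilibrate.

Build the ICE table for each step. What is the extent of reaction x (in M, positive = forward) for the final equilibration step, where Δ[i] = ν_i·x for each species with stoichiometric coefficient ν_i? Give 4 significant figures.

x = 0.02039 M

Q₀ = 1.7606e+04 vs Keq = 5.7660e-05 ⇒ Q>K, reverse
Step 1:
                   D          E          A
  init        0.0102      4.528      1.317
  Δ            1.616      1.616     -1.077
  eq           1.626      6.144     0.2398
  solve Keq expr → x = -0.5386; check Q = 5.7660e-05
Then add 0.2588 M of D.
Step 2:
                   D          E          A
  init         1.885      6.144     0.2398
  Δ         -0.06116   -0.06116    0.04077
  eq           1.824      6.083     0.2805
  solve Keq expr → x = 0.02039; check Q = 5.7660e-05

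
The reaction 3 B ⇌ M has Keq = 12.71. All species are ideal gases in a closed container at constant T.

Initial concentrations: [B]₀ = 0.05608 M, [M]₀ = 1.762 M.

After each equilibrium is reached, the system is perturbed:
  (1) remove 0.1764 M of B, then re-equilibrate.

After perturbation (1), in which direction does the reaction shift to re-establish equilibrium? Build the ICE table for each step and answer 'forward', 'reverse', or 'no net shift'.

Direction: reverse

Q₀ = 9990 vs Keq = 12.71 ⇒ Q>K, reverse
Step 1:
                   B          M
  I          0.05608      1.762
  C           0.4465    -0.1488
  E           0.5025      1.613
  solve Keq expr → x = -0.1488; check Q = 12.71
Then remove 0.1764 M of B.
Step 2:
                   B          M
  I           0.3261      1.613
  C           0.1704   -0.05681
  E           0.4966      1.556
  solve Keq expr → x = -0.05681; check Q = 12.71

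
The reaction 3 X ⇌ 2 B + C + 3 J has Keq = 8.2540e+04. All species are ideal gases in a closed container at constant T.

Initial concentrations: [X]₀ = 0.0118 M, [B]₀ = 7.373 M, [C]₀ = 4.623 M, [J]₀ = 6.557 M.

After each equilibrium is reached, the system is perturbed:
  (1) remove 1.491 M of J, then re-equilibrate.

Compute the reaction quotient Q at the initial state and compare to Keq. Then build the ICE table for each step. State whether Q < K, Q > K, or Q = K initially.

Q₀ = 4.3120e+10 vs Keq = 8.2540e+04 ⇒ Q>K, reverse
Step 1:
                    X           B           C           J
  Initial      0.0118       7.373       4.623       6.557
  Change       0.7721     -0.5147     -0.2574     -0.7721
  Equil        0.7839       6.858       4.366       5.785
  solve Keq expr → x = -0.2574; check Q = 8.2540e+04
Then remove 1.491 M of J.
Step 2:
                    X           B           C           J
  Initial      0.7839       6.858       4.366       4.294
  Change      -0.1698      0.1132     0.05659      0.1698
  Equil        0.6141       6.971       4.422       4.464
  solve Keq expr → x = 0.05659; check Q = 8.2540e+04

Q₀ = 4.3120e+10; Q > K (proceeds reverse)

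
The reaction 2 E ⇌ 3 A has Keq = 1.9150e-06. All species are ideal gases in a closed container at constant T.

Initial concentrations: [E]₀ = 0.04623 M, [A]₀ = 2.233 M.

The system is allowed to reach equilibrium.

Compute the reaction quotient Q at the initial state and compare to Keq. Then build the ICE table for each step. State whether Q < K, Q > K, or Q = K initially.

Q₀ = 5210 vs Keq = 1.9150e-06 ⇒ Q>K, reverse
Step 1:
                   E          A
  Initial    0.04623      2.233
  Change       1.478     -2.217
  Equil        1.524    0.01644
  solve Keq expr → x = -0.7389; check Q = 1.9150e-06

Q₀ = 5210; Q > K (proceeds reverse)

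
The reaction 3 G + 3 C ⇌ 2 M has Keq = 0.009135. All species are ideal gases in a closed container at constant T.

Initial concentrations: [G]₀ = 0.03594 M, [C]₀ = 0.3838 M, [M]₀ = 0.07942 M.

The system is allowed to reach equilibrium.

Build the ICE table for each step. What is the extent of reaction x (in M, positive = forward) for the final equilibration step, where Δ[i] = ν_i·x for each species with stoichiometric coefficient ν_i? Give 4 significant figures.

Q₀ = 2403 vs Keq = 0.009135 ⇒ Q>K, reverse
Step 1:
                   G          C          M
  init       0.03594     0.3838    0.07942
  Δ           0.1161     0.1161   -0.07742
  eq          0.1521     0.4999   0.002003
  solve Keq expr → x = -0.03871; check Q = 0.009135

x = -0.03871 M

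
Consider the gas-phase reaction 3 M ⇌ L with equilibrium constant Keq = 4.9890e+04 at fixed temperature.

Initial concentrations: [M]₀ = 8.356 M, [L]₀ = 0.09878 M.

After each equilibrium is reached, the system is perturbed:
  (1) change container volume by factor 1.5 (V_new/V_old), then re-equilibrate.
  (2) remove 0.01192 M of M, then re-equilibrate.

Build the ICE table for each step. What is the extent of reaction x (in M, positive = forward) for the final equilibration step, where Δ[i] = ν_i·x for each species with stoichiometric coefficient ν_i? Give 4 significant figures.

Q₀ = 1.6931e-04 vs Keq = 4.9890e+04 ⇒ Q<K, forward
Step 1:
                  M         L
  Initial     8.356   0.09878
  Change     -8.317     2.772
  Equil     0.03861     2.871
  solve Keq expr → x = 2.772; check Q = 4.9890e+04
Then change container volume by factor 1.5 (V_new/V_old).
Step 2:
                  M         L
  Initial   0.02574     1.914
  Change   0.007973 -0.002658
  Equil     0.03371     1.912
  solve Keq expr → x = -0.002658; check Q = 4.9890e+04
Then remove 0.01192 M of M.
Step 3:
                  M         L
  Initial   0.02179     1.912
  Change     0.0119 -0.003966
  Equil     0.03369     1.908
  solve Keq expr → x = -0.003966; check Q = 4.9890e+04

x = -0.003966 M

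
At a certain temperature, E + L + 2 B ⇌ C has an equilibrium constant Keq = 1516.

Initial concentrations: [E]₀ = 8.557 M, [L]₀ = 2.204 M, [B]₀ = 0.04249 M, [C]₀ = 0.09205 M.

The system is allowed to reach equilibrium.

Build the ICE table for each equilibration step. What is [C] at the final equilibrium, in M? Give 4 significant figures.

[C]_eq = 0.1123 M

Q₀ = 2.703 vs Keq = 1516 ⇒ Q<K, forward
Step 1:
                   E          L          B          C
  I            8.557      2.204    0.04249    0.09205
  C         -0.02025   -0.02025    -0.0405    0.02025
  E            8.537      2.184   0.001993     0.1123
  solve Keq expr → x = 0.02025; check Q = 1516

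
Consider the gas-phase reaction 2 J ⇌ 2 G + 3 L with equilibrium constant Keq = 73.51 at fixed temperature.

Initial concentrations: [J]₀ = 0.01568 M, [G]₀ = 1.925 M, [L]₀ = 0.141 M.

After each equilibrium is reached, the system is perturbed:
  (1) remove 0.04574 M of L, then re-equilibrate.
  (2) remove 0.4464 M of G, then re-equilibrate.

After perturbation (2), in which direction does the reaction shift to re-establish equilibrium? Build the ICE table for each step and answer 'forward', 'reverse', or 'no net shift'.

Q₀ = 42.25 vs Keq = 73.51 ⇒ Q<K, forward
Step 1:
                   J          G          L
  Initial    0.01568      1.925      0.141
  Change   -0.003166   0.003166    0.00475
  Equil      0.01251      1.928     0.1457
  solve Keq expr → x = 0.001583; check Q = 73.51
Then remove 0.04574 M of L.
Step 2:
                   J          G          L
  Initial    0.01251      1.928        0.1
  Change   -0.004629   0.004629   0.006943
  Equil     0.007885      1.933      0.107
  solve Keq expr → x = 0.002314; check Q = 73.51
Then remove 0.4464 M of G.
Step 3:
                   J          G          L
  Initial   0.007885      1.486      0.107
  Change   -0.001608   0.001608   0.002412
  Equil     0.006277      1.488     0.1094
  solve Keq expr → x = 8.0402e-04; check Q = 73.51

Direction: forward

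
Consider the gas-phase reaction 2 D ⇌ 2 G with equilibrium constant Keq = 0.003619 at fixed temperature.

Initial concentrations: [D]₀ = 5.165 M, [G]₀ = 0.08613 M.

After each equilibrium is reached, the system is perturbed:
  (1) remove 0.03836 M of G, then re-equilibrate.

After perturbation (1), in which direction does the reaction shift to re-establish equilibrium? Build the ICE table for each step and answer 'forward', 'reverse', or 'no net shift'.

Q₀ = 2.7808e-04 vs Keq = 0.003619 ⇒ Q<K, forward
Step 1:
                   D          G
  I            5.165    0.08613
  C          -0.2118     0.2118
  E            4.953      0.298
  solve Keq expr → x = 0.1059; check Q = 0.003619
Then remove 0.03836 M of G.
Step 2:
                   D          G
  I            4.953     0.2596
  C         -0.03618    0.03618
  E            4.917     0.2958
  solve Keq expr → x = 0.01809; check Q = 0.003619

Direction: forward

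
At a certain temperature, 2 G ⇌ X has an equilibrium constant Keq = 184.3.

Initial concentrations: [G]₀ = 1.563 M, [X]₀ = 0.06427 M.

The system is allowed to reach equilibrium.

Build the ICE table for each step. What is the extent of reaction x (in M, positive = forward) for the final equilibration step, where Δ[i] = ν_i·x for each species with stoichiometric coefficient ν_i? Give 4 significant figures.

x = 0.7483 M

Q₀ = 0.02631 vs Keq = 184.3 ⇒ Q<K, forward
Step 1:
                  G         X
  I           1.563   0.06427
  C          -1.497    0.7483
  E          0.0664    0.8126
  solve Keq expr → x = 0.7483; check Q = 184.3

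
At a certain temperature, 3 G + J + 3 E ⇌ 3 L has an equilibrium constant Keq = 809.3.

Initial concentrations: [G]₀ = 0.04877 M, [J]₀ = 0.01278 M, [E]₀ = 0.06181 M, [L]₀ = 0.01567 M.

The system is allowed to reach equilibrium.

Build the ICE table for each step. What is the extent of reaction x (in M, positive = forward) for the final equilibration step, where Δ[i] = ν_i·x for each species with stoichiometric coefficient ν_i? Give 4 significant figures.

x = -0.002291 M

Q₀ = 1.0991e+04 vs Keq = 809.3 ⇒ Q>K, reverse
Step 1:
                   G          J          E          L
  Initial    0.04877    0.01278    0.06181    0.01567
  Change    0.006873   0.002291   0.006873  -0.006873
  Equil      0.05564    0.01507    0.06868   0.008797
  solve Keq expr → x = -0.002291; check Q = 809.3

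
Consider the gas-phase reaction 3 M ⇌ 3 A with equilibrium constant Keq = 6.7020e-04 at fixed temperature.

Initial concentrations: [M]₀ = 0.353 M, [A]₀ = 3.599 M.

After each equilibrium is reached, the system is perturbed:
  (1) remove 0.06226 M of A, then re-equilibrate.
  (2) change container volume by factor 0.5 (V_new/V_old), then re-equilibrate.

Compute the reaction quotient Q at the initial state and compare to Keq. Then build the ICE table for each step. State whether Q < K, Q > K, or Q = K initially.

Q₀ = 1060 vs Keq = 6.7020e-04 ⇒ Q>K, reverse
Step 1:
                  M         A
  init        0.353     3.599
  Δ           3.281    -3.281
  eq          3.634     0.318
  solve Keq expr → x = -1.094; check Q = 6.7020e-04
Then remove 0.06226 M of A.
Step 2:
                  M         A
  init        3.634    0.2558
  Δ        -0.05725   0.05725
  eq          3.577     0.313
  solve Keq expr → x = 0.01908; check Q = 6.7020e-04
Then change container volume by factor 0.5 (V_new/V_old).
Step 3:
                  M         A
  init        7.153     0.626
  Δ               0         0
  eq          7.153     0.626
  solve Keq expr → x = 0; check Q = 6.7020e-04

Q₀ = 1060; Q > K (proceeds reverse)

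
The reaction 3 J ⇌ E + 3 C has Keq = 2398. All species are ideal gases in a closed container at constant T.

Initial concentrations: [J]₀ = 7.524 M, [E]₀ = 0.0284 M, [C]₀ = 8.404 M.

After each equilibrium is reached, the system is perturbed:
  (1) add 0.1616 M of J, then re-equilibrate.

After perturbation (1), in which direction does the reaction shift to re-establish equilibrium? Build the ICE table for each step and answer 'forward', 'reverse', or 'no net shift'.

Direction: forward

Q₀ = 0.03958 vs Keq = 2398 ⇒ Q<K, forward
Step 1:
                    J           E           C
  Initial       7.524      0.0284       8.404
  Change       -6.138       2.046       6.138
  Equil         1.386       2.075       14.54
  solve Keq expr → x = 2.046; check Q = 2398
Then add 0.1616 M of J.
Step 2:
                    J           E           C
  Initial       1.547       2.075       14.54
  Change      -0.1382     0.04605      0.1382
  Equil         1.409       2.121       14.68
  solve Keq expr → x = 0.04605; check Q = 2398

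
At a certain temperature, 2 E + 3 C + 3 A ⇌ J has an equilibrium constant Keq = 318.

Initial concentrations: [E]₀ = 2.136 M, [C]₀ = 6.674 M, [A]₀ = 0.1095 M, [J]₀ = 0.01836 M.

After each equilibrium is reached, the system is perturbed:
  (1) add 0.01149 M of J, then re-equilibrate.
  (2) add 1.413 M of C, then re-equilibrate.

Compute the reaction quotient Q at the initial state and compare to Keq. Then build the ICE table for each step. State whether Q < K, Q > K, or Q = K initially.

Q₀ = 0.01031; Q < K (proceeds forward)

Q₀ = 0.01031 vs Keq = 318 ⇒ Q<K, forward
Step 1:
                    E           C           A           J
  I             2.136       6.674      0.1095     0.01836
  C          -0.06955     -0.1043     -0.1043     0.03478
  E             2.066        6.57    0.005168     0.05314
  solve Keq expr → x = 0.03478; check Q = 318
Then add 0.01149 M of J.
Step 2:
                    E           C           A           J
  I             2.066        6.57    0.005168     0.06463
  C        2.2966e-04  3.4448e-04  3.4448e-04 -1.1483e-04
  E             2.067        6.57    0.005512     0.06451
  solve Keq expr → x = -1.1483e-04; check Q = 318
Then add 1.413 M of C.
Step 3:
                    E           C           A           J
  I             2.067       7.983    0.005512     0.06451
  C       -6.4442e-04 -9.6663e-04 -9.6663e-04  3.2221e-04
  E             2.066       7.982    0.004546     0.06483
  solve Keq expr → x = 3.2221e-04; check Q = 318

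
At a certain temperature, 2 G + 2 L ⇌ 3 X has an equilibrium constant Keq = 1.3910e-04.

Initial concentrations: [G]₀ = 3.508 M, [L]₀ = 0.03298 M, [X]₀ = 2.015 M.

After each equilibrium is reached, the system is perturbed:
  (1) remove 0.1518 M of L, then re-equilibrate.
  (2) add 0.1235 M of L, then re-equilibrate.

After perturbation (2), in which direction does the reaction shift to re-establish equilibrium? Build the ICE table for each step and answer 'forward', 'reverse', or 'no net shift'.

Q₀ = 611.2 vs Keq = 1.3910e-04 ⇒ Q>K, reverse
Step 1:
                    G           L           X
  I             3.508     0.03298       2.015
  C              1.23        1.23      -1.844
  E             4.738       1.262      0.1707
  solve Keq expr → x = -0.6148; check Q = 1.3910e-04
Then remove 0.1518 M of L.
Step 2:
                    G           L           X
  I             4.738       1.111      0.1707
  C          0.008647    0.008647    -0.01297
  E             4.746       1.119      0.1578
  solve Keq expr → x = -0.004324; check Q = 1.3910e-04
Then add 0.1235 M of L.
Step 3:
                    G           L           X
  I             4.746       1.243      0.1578
  C         -0.007061   -0.007061     0.01059
  E             4.739       1.236      0.1683
  solve Keq expr → x = 0.003531; check Q = 1.3910e-04

Direction: forward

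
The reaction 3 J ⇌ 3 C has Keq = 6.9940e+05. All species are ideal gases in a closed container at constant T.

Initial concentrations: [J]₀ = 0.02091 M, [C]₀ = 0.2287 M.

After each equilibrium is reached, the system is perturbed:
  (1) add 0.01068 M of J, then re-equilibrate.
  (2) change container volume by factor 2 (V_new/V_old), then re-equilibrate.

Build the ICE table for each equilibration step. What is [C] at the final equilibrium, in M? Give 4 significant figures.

[C]_eq = 0.1287 M

Q₀ = 1308 vs Keq = 6.9940e+05 ⇒ Q<K, forward
Step 1:
                    J           C
  I           0.02091      0.2287
  C          -0.01813     0.01813
  E          0.002781      0.2468
  solve Keq expr → x = 0.006043; check Q = 6.9940e+05
Then add 0.01068 M of J.
Step 2:
                    J           C
  I           0.01346      0.2468
  C          -0.01056     0.01056
  E            0.0029      0.2574
  solve Keq expr → x = 0.00352; check Q = 6.9940e+05
Then change container volume by factor 2 (V_new/V_old).
Step 3:
                    J           C
  I           0.00145      0.1287
  C                 0           0
  E           0.00145      0.1287
  solve Keq expr → x = 0; check Q = 6.9940e+05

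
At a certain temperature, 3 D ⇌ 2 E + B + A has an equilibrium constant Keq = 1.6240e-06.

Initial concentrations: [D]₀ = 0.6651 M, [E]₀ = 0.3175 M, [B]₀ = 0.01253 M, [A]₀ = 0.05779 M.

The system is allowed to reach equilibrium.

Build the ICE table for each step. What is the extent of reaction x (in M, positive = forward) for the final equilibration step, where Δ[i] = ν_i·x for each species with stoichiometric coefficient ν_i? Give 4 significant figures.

Q₀ = 2.4810e-04 vs Keq = 1.6240e-06 ⇒ Q>K, reverse
Step 1:
                  D         E         B         A
  I          0.6651    0.3175   0.01253   0.05779
  C         0.03716  -0.02477  -0.01239  -0.01239
  E          0.7023    0.2927 1.4456e-04    0.0454
  solve Keq expr → x = -0.01239; check Q = 1.6240e-06

x = -0.01239 M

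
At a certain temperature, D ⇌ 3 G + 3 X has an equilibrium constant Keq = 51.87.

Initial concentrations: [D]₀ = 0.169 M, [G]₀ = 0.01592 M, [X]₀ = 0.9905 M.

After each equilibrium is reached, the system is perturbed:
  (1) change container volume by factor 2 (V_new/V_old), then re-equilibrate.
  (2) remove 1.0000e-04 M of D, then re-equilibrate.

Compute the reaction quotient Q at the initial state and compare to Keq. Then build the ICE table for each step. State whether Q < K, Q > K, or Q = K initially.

Q₀ = 2.3201e-05 vs Keq = 51.87 ⇒ Q<K, forward
Step 1:
                  D         G         X
  Initial     0.169   0.01592    0.9905
  Change    -0.1613    0.4839    0.4839
  Equil    0.007713    0.4998     1.474
  solve Keq expr → x = 0.1613; check Q = 51.87
Then change container volume by factor 2 (V_new/V_old).
Step 2:
                  D         G         X
  Initial  0.003857    0.2499    0.7372
  Change  -0.003713   0.01114   0.01114
  Equil   1.4368e-04     0.261    0.7483
  solve Keq expr → x = 0.003713; check Q = 51.87
Then remove 1.0000e-04 M of D.
Step 3:
                  D         G         X
  Initial 4.3685e-05     0.261    0.7483
  Change  9.9337e-05 -2.9801e-04 -2.9801e-04
  Equil   1.4302e-04    0.2607     0.748
  solve Keq expr → x = -9.9337e-05; check Q = 51.87

Q₀ = 2.3201e-05; Q < K (proceeds forward)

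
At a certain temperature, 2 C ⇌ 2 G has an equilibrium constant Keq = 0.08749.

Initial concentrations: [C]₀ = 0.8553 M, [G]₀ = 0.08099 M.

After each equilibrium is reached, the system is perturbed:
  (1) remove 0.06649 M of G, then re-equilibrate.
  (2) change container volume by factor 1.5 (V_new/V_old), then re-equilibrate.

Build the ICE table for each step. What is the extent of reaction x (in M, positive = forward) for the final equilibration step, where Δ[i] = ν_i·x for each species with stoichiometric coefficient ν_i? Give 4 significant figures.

Q₀ = 0.008967 vs Keq = 0.08749 ⇒ Q<K, forward
Step 1:
                  C         G
  init       0.8553   0.08099
  Δ         -0.1327    0.1327
  eq         0.7226    0.2137
  solve Keq expr → x = 0.06637; check Q = 0.08749
Then remove 0.06649 M of G.
Step 2:
                  C         G
  init       0.7226    0.1472
  Δ        -0.05131   0.05131
  eq         0.6713    0.1985
  solve Keq expr → x = 0.02566; check Q = 0.08749
Then change container volume by factor 1.5 (V_new/V_old).
Step 3:
                  C         G
  init       0.4475    0.1324
  Δ               0         0
  eq         0.4475    0.1324
  solve Keq expr → x = 0; check Q = 0.08749

x = 0 M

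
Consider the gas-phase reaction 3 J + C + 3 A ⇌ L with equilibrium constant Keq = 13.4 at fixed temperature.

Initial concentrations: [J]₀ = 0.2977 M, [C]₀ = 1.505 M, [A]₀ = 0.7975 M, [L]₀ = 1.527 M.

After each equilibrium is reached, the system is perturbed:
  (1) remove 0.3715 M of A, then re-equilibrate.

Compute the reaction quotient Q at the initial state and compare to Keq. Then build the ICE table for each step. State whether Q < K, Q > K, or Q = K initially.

Q₀ = 75.82 vs Keq = 13.4 ⇒ Q>K, reverse
Step 1:
                  J         C         A         L
  I          0.2977     1.505    0.7975     1.527
  C          0.1429   0.04762    0.1429  -0.04762
  E          0.4406     1.553    0.9404     1.479
  solve Keq expr → x = -0.04762; check Q = 13.4
Then remove 0.3715 M of A.
Step 2:
                  J         C         A         L
  I          0.4406     1.553    0.5689     1.479
  C          0.1358   0.04526    0.1358  -0.04526
  E          0.5763     1.598    0.7046     1.434
  solve Keq expr → x = -0.04526; check Q = 13.4

Q₀ = 75.82; Q > K (proceeds reverse)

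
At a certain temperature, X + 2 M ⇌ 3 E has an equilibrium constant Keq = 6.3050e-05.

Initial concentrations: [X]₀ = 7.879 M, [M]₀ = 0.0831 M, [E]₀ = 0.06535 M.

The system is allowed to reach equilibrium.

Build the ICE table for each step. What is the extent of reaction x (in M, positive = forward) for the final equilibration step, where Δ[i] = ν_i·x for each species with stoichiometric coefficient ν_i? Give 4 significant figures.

x = -0.01556 M

Q₀ = 0.005129 vs Keq = 6.3050e-05 ⇒ Q>K, reverse
Step 1:
                  X         M         E
  init        7.879    0.0831   0.06535
  Δ         0.01556   0.03113  -0.04669
  eq          7.895    0.1142   0.01866
  solve Keq expr → x = -0.01556; check Q = 6.3050e-05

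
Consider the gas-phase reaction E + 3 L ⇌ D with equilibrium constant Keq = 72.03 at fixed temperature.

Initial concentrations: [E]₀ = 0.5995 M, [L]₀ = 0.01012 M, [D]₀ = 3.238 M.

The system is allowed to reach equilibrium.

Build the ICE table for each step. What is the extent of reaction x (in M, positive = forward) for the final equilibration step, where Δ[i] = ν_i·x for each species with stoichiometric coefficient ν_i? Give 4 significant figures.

x = -0.1267 M

Q₀ = 5.2113e+06 vs Keq = 72.03 ⇒ Q>K, reverse
Step 1:
                   E          L          D
  init        0.5995    0.01012      3.238
  Δ           0.1267     0.3802    -0.1267
  eq          0.7262     0.3903      3.111
  solve Keq expr → x = -0.1267; check Q = 72.03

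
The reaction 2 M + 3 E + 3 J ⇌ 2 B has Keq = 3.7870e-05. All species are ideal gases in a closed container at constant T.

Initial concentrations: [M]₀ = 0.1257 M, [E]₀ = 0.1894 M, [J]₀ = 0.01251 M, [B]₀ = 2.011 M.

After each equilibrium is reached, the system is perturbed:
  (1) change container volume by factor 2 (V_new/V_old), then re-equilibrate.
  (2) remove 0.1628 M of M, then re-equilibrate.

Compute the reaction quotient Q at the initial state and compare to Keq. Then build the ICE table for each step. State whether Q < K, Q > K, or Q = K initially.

Q₀ = 1.9242e+10 vs Keq = 3.7870e-05 ⇒ Q>K, reverse
Step 1:
                    M           E           J           B
  I            0.1257      0.1894     0.01251       2.011
  C             1.768       2.652       2.652      -1.768
  E             1.894       2.842       2.665      0.2428
  solve Keq expr → x = -0.8841; check Q = 3.7870e-05
Then change container volume by factor 2 (V_new/V_old).
Step 2:
                    M           E           J           B
  I            0.9469       1.421       1.332      0.1214
  C           0.09865       0.148       0.148    -0.09865
  E             1.046       1.569        1.48     0.02277
  solve Keq expr → x = -0.04933; check Q = 3.7870e-05
Then remove 0.1628 M of M.
Step 3:
                    M           E           J           B
  I            0.8828       1.569        1.48     0.02277
  C          0.003286    0.004929    0.004929   -0.003286
  E            0.8861       1.574       1.485     0.01949
  solve Keq expr → x = -0.001643; check Q = 3.7870e-05

Q₀ = 1.9242e+10; Q > K (proceeds reverse)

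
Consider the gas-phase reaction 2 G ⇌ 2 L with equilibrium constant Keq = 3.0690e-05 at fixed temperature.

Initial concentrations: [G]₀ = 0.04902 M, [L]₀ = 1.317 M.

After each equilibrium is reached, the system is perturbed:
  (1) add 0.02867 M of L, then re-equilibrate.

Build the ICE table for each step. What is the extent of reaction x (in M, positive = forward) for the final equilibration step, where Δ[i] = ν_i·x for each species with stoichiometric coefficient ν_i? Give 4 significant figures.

x = -0.01426 M

Q₀ = 721.8 vs Keq = 3.0690e-05 ⇒ Q>K, reverse
Step 1:
                    G           L
  Initial     0.04902       1.317
  Change        1.309      -1.309
  Equil         1.358    0.007526
  solve Keq expr → x = -0.6547; check Q = 3.0690e-05
Then add 0.02867 M of L.
Step 2:
                    G           L
  Initial       1.358      0.0362
  Change      0.02851    -0.02851
  Equil         1.387    0.007684
  solve Keq expr → x = -0.01426; check Q = 3.0690e-05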